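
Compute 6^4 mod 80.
Use repeated squaring. Binary(4) = 100. Walk through the bits of the exponent 4 left-to-right: at each bit after the leading one, square the running value, then multiply by 6 if the bit is 1 (always reducing mod 80):
  bit 1 = 1 (leading): start with 6.
  bit 2 = 0: square 6^2 = 36 (mod 80).
  bit 3 = 0: square 36^2 = 1296 ≡ 16 (mod 80).
Final value: 6^4 ≡ 16 (mod 80).

Final answer: 16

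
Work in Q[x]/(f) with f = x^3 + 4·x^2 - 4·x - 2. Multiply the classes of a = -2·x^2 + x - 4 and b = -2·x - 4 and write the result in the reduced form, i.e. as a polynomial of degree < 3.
First multiply in Q[x] without reducing: a · b = 4·x^3 + 6·x^2 + 4·x + 16. Now divide by f(x) = x^3 + 4·x^2 - 4·x - 2, eliminating the leading term at each step:
  leading term 4·x^3: subtract (4)·f(x) = 4·x^3 + 16·x^2 - 16·x - 8, leaving -10·x^2 + 20·x + 24
The degree is now < 3, so this is the remainder. Hence a · b ≡ -10·x^2 + 20·x + 24 in Q[x]/(f).

Final answer: a · b ≡ -10·x^2 + 20·x + 24 (mod f(x))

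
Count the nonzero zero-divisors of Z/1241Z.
In Z/1241Z each nonzero element is either a unit (gcd with 1241 is 1) or a zero-divisor (gcd > 1). The number of units is φ(1241): factorise 1241 = 17 · 73, so φ(1241) = (17 − 1) · (73 − 1) = 16 · 72 = 1152. The nonzero elements number 1241 − 1 = 1240. Hence the nonzero zero-divisors number 1240 − 1152 = 88.

Final answer: Z/1241Z has 88 nonzero zero-divisors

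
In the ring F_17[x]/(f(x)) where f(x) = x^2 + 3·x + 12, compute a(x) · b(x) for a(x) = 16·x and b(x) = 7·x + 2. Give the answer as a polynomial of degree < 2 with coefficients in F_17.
Multiply as integer polynomials: a · b = 112·x^2 + 32·x. Reducing coefficients mod 17: a · b ≡ 10·x^2 + 15·x. Now divide by f(x) = x^2 + 3·x + 12 in F_17[x], eliminating the leading term at each step:
  leading term 10·x^2: subtract (10)·f(x) = 10·x^2 + 13·x + 1, leaving 2·x + 16 (coefficients mod 17)
The degree is now < 2, so this is the remainder. Hence a · b ≡ 2·x + 16 in F_17[x]/(f).

Final answer: a · b ≡ 2·x + 16 (mod f(x))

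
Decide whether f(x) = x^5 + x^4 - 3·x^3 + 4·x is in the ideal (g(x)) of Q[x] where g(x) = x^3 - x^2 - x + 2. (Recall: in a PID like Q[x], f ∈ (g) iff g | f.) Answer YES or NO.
In Q[x] the ideal (g) consists of all multiples of g, so f ∈ (g) iff g | f, i.e. iff the remainder of f on division by g is 0. Divide f by g (g is monic, so eliminate the leading term of the running remainder at each step):
  leading term x^5: subtract (x^2)·g(x) = x^5 - x^4 - x^3 + 2·x^2, leaving 2·x^4 - 2·x^3 - 2·x^2 + 4·x
  leading term 2·x^4: subtract (2·x)·g(x) = 2·x^4 - 2·x^3 - 2·x^2 + 4·x, leaving 0
The remainder is 0, so f(x) = g(x) · h(x) with h(x) = x^2 + 2·x. Hence g | f, i.e. f ∈ (g).

Final answer: YES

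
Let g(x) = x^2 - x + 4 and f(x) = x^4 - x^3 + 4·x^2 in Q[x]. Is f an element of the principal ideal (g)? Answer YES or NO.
In Q[x] the ideal (g) consists of all multiples of g, so f ∈ (g) iff g | f, i.e. iff the remainder of f on division by g is 0. Divide f by g (g is monic, so eliminate the leading term of the running remainder at each step):
  leading term x^4: subtract (x^2)·g(x) = x^4 - x^3 + 4·x^2, leaving 0
The remainder is 0, so f(x) = g(x) · h(x) with h(x) = x^2. Hence g | f, i.e. f ∈ (g).

Final answer: YES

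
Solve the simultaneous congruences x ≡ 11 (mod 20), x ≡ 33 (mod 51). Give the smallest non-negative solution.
x ≡ 951 (mod 1020); the representative in [0, 1020) is 951

The moduli 20, 51 are pairwise coprime, so by the CRT there is a unique solution mod 20·51 = 1020.
Solve by successive substitution. Start with x ≡ 11 (mod 20).
  Combine with x ≡ 33 (mod 51): write x = 11 + 20·t and require 11 + 20·t ≡ 33 (mod 51), i.e. 20·t ≡ 33 − 11 ≡ 22 (mod 51). Since 20^(−1) ≡ 23 (mod 51), t ≡ 23·22 ≡ 47 (mod 51). So x ≡ 11 + 20·47 = 951 (mod 1020).
Unique solution in [0, 1020): x = 951.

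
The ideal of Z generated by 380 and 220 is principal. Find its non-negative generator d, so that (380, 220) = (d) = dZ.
In the PID Z, (a, b) is generated by gcd(a, b). Compute gcd(380, 220) with the extended Euclidean algorithm, tracking rows (r, s, t) with s·380 + t·220 = r:
  row A: (380, 1, 0)   [1·380 + 0·220 = 380]
  row B: (220, 0, 1)   [0·380 + 1·220 = 220]
  380 = 1·220 + 160   → row C = row A − 1·row B = (160, 1, −1)   [check: 1·380 − 1·220 = 160]
  220 = 1·160 + 60   → row D = row B − 1·row C = (60, −1, 2)   [check: −1·380 + 2·220 = 60]
  160 = 2·60 + 40   → row E = row C − 2·row D = (40, 3, −5)   [check: 3·380 − 5·220 = 40]
  60 = 1·40 + 20   → row F = row D − 1·row E = (20, −4, 7)   [check: −4·380 + 7·220 = 20]
  40 = 2·20 + 0   → remainder 0, stop. gcd = 20 (last nonzero row F).
So gcd(380, 220) = 20, with Bézout identity −4·380 + 7·220 = 20. Containment (⊇): the Bézout identity exhibits 20 as an element of (380, 220), giving (20) ⊆ (380, 220). Containment (⊆): since 20 | 380 and 20 | 220 (380 = 20·19, 220 = 20·11), every Z-linear combination of 380 and 220 is divisible by 20, so (380, 220) ⊆ (20). Therefore (380, 220) = (20), d = 20.

Final answer: (380, 220) = (20); d = 20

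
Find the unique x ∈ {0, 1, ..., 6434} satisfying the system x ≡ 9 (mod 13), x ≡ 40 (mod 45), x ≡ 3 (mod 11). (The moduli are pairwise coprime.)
The moduli 13, 45, 11 are pairwise coprime, so by the CRT there is a unique solution mod 13·45·11 = 6435.
Solve by successive substitution. Start with x ≡ 9 (mod 13).
  Combine with x ≡ 40 (mod 45): write x = 9 + 13·t and require 9 + 13·t ≡ 40 (mod 45), i.e. 13·t ≡ 40 − 9 ≡ 31 (mod 45). Since 13^(−1) ≡ 7 (mod 45), t ≡ 7·31 ≡ 37 (mod 45). So x ≡ 9 + 13·37 = 490 (mod 585).
  Combine with x ≡ 3 (mod 11): write x = 490 + 585·t and require 490 + 585·t ≡ 3 (mod 11), i.e. 585·t ≡ 3 − 490 ≡ 8 (mod 11). Since 585^(−1) ≡ 6 (mod 11) (585 ≡ 2 (mod 11)), t ≡ 6·8 ≡ 4 (mod 11). So x ≡ 490 + 585·4 = 2830 (mod 6435).
Unique solution in [0, 6435): x = 2830.

Final answer: x ≡ 2830 (mod 6435); the representative in [0, 6435) is 2830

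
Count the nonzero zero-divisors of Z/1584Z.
Z/1584Z has 1103 nonzero zero-divisors

In Z/1584Z each nonzero element is either a unit (gcd with 1584 is 1) or a zero-divisor (gcd > 1). The number of units is φ(1584): factorise 1584 = 2^4 · 3^2 · 11, so φ(1584) = (2^4 − 2^3) · (3^2 − 3^1) · (11 − 1) = 8 · 6 · 10 = 480. The nonzero elements number 1584 − 1 = 1583. Hence the nonzero zero-divisors number 1583 − 480 = 1103.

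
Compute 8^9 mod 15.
Use repeated squaring. Binary(9) = 1001. Walk through the bits of the exponent 9 left-to-right: at each bit after the leading one, square the running value, then multiply by 8 if the bit is 1 (always reducing mod 15):
  bit 1 = 1 (leading): start with 8.
  bit 2 = 0: square 8^2 = 64 ≡ 4 (mod 15).
  bit 3 = 0: square 4^2 = 16 ≡ 1 (mod 15).
  bit 4 = 1: square 1^2 = 1; bit is 1, so multiply 1·8 = 8 (mod 15).
Final value: 8^9 ≡ 8 (mod 15).

Final answer: 8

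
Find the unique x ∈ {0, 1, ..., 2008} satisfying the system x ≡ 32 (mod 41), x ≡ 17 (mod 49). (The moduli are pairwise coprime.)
The moduli 41, 49 are pairwise coprime, so by the CRT there is a unique solution mod 41·49 = 2009.
Solve by successive substitution. Start with x ≡ 32 (mod 41).
  Combine with x ≡ 17 (mod 49): write x = 32 + 41·t and require 32 + 41·t ≡ 17 (mod 49), i.e. 41·t ≡ 17 − 32 ≡ 34 (mod 49). Since 41^(−1) ≡ 6 (mod 49), t ≡ 6·34 ≡ 8 (mod 49). So x ≡ 32 + 41·8 = 360 (mod 2009).
Unique solution in [0, 2009): x = 360.

Final answer: x ≡ 360 (mod 2009); the representative in [0, 2009) is 360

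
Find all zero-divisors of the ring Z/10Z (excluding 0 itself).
nonzero zero-divisors of Z/10Z = {2, 4, 5, 6, 8}

An element a ∈ Z/10Z (with a ≠ 0) is a zero-divisor iff gcd(a, 10) > 1 (because a is a unit precisely when gcd(a, n) = 1, and in Z/nZ every nonzero, non-unit element is a zero-divisor). Scan a = 1, ..., 9 and keep those with gcd(a, 10) > 1:
  gcd(2, 10) = 2, gcd(4, 10) = 2, gcd(5, 10) = 5, gcd(6, 10) = 2, gcd(8, 10) = 2.
All other a ∈ {1, ..., 9} have gcd(a, 10) = 1 and are units. So the nonzero zero-divisors are exactly the 5 values of a appearing in this scan.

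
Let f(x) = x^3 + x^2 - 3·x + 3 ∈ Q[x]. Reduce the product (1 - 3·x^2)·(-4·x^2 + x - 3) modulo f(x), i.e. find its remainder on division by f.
a · b ≡ 56·x^2 - 80·x + 42 (mod f(x))

First multiply in Q[x] without reducing: a · b = 12·x^4 - 3·x^3 + 5·x^2 + x - 3. Now divide by f(x) = x^3 + x^2 - 3·x + 3, eliminating the leading term at each step:
  leading term 12·x^4: subtract (12·x)·f(x) = 12·x^4 + 12·x^3 - 36·x^2 + 36·x, leaving -15·x^3 + 41·x^2 - 35·x - 3
  leading term -15·x^3: subtract (-15)·f(x) = -15·x^3 - 15·x^2 + 45·x - 45, leaving 56·x^2 - 80·x + 42
The degree is now < 3, so this is the remainder. Hence a · b ≡ 56·x^2 - 80·x + 42 in Q[x]/(f).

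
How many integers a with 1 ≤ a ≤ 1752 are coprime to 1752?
The number of a ∈ {1, ..., 1752} with gcd(a, 1752) = 1 is by definition Euler's totient φ(1752). φ is multiplicative, with φ(p^e) = p^e − p^(e−1). Factorise 1752 = 2^3 · 3 · 73. Then
  φ(1752) = (2^3 − 2^2) · (3 − 1) · (73 − 1) = 4 · 2 · 72 = 576.
So there are 576 such integers.

Final answer: 576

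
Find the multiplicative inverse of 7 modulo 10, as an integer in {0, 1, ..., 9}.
7^(−1) ≡ 3 (mod 10)

Apply the extended Euclidean algorithm to (10, 7), tracking rows (r, s, t) with s·10 + t·7 = r. Each division r_prev = q·r_cur + r_new produces the new row as (previous row) − q·(current row):
  row A: (10, 1, 0)   [1·10 + 0·7 = 10]
  row B: (7, 0, 1)   [0·10 + 1·7 = 7]
  10 = 1·7 + 3   → row C = row A − 1·row B = (3, 1, −1)   [check: 1·10 − 1·7 = 3]
  7 = 2·3 + 1   → row D = row B − 2·row C = (1, −2, 3)   [check: −2·10 + 3·7 = 1]
  3 = 3·1 + 0   → remainder 0, stop. gcd = 1 (last nonzero row D).
The gcd is 1, so 7 is invertible mod 10. The last nonzero row gives −2·10 + 3·7 = 1, so t = 3. So 7^(−1) ≡ 3 (mod 10). Verify: 7 · 3 = 21 ≡ 1 (mod 10). ✓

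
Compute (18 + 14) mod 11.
Reduce the summands first: 18 ≡ 7, 14 ≡ 3 (mod 11), so 18 + 14 ≡ 7 + 3 (mod 11). 7 + 3 = 10; 10 = 0·11 + 10, so (18 + 14) mod 11 = 10.

Final answer: 10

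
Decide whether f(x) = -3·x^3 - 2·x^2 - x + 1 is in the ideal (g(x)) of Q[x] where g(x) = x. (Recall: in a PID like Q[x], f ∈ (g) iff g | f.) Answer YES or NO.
NO

In Q[x] the ideal (g) consists of all multiples of g, so f ∈ (g) iff g | f, i.e. iff the remainder of f on division by g is 0. Divide f by g (g is monic, so eliminate the leading term of the running remainder at each step):
  leading term -3·x^3: subtract (-3·x^2)·g(x) = -3·x^3, leaving -2·x^2 - x + 1
  leading term -2·x^2: subtract (-2·x)·g(x) = -2·x^2, leaving 1 - x
  leading term -x: subtract (-1)·g(x) = -x, leaving 1
The remainder r(x) = 1 ≠ 0 (and deg r < deg g), so g ∤ f, i.e. f ∉ (g).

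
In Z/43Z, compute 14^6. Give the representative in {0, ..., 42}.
Use repeated squaring. Binary(6) = 110. Walk through the bits of the exponent 6 left-to-right: at each bit after the leading one, square the running value, then multiply by 14 if the bit is 1 (always reducing mod 43):
  bit 1 = 1 (leading): start with 14.
  bit 2 = 1: square 14^2 = 196 ≡ 24; bit is 1, so multiply 24·14 = 336 ≡ 35 (mod 43).
  bit 3 = 0: square 35^2 = 1225 ≡ 21 (mod 43).
Final value: 14^6 ≡ 21 (mod 43).

Final answer: 21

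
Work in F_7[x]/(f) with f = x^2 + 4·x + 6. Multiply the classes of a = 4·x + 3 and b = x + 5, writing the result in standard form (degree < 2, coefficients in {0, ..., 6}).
Multiply as integer polynomials: a · b = 4·x^2 + 23·x + 15. Reducing coefficients mod 7: a · b ≡ 4·x^2 + 2·x + 1. Now divide by f(x) = x^2 + 4·x + 6 in F_7[x], eliminating the leading term at each step:
  leading term 4·x^2: subtract (4)·f(x) = 4·x^2 + 2·x + 3, leaving 5 (coefficients mod 7)
The degree is now < 2, so this is the remainder. Hence a · b ≡ 5 in F_7[x]/(f).

Final answer: a · b ≡ 5 (mod f(x))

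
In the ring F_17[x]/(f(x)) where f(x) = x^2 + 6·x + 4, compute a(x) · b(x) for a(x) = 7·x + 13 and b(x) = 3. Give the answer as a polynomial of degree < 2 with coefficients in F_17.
a · b ≡ 4·x + 5 (mod f(x))

Multiply as integer polynomials: a · b = 21·x + 39. Reducing coefficients mod 17: a · b ≡ 4·x + 5. This already has degree < 2, so no reduction by f is needed. Hence a · b ≡ 4·x + 5 in F_17[x]/(f).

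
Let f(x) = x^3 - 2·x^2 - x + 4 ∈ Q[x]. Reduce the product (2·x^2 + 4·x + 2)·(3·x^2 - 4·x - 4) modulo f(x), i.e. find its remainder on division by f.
First multiply in Q[x] without reducing: a · b = 6·x^4 + 4·x^3 - 18·x^2 - 24·x - 8. Now divide by f(x) = x^3 - 2·x^2 - x + 4, eliminating the leading term at each step:
  leading term 6·x^4: subtract (6·x)·f(x) = 6·x^4 - 12·x^3 - 6·x^2 + 24·x, leaving 16·x^3 - 12·x^2 - 48·x - 8
  leading term 16·x^3: subtract (16)·f(x) = 16·x^3 - 32·x^2 - 16·x + 64, leaving 20·x^2 - 32·x - 72
The degree is now < 3, so this is the remainder. Hence a · b ≡ 20·x^2 - 32·x - 72 in Q[x]/(f).

Final answer: a · b ≡ 20·x^2 - 32·x - 72 (mod f(x))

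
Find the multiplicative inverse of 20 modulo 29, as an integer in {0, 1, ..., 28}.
20^(−1) ≡ 16 (mod 29)

Apply the extended Euclidean algorithm to (29, 20), tracking rows (r, s, t) with s·29 + t·20 = r. Each division r_prev = q·r_cur + r_new produces the new row as (previous row) − q·(current row):
  row A: (29, 1, 0)   [1·29 + 0·20 = 29]
  row B: (20, 0, 1)   [0·29 + 1·20 = 20]
  29 = 1·20 + 9   → row C = row A − 1·row B = (9, 1, −1)   [check: 1·29 − 1·20 = 9]
  20 = 2·9 + 2   → row D = row B − 2·row C = (2, −2, 3)   [check: −2·29 + 3·20 = 2]
  9 = 4·2 + 1   → row E = row C − 4·row D = (1, 9, −13)   [check: 9·29 − 13·20 = 1]
  2 = 2·1 + 0   → remainder 0, stop. gcd = 1 (last nonzero row E).
The gcd is 1, so 20 is invertible mod 29. The last nonzero row gives 9·29 − 13·20 = 1, so t = −13. So 20^(−1) ≡ −13 ≡ 16 (mod 29). Verify: 20 · 16 = 320 ≡ 1 (mod 29). ✓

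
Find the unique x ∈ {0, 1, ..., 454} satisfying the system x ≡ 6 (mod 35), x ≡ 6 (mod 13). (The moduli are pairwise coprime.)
The moduli 35, 13 are pairwise coprime, so by the CRT there is a unique solution mod 35·13 = 455.
Solve by successive substitution. Start with x ≡ 6 (mod 35).
  Combine with x ≡ 6 (mod 13): write x = 6 + 35·t and require 6 + 35·t ≡ 6 (mod 13), i.e. 35·t ≡ 6 − 6 ≡ 0 (mod 13). Since 35^(−1) ≡ 3 (mod 13) (35 ≡ 9 (mod 13)), t ≡ 3·0 ≡ 0 (mod 13). So x ≡ 6 + 35·0 = 6 (mod 455).
Unique solution in [0, 455): x = 6.

Final answer: x ≡ 6 (mod 455); the representative in [0, 455) is 6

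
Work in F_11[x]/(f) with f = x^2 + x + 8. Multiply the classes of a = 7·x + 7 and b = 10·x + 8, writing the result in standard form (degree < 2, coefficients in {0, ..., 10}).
Multiply as integer polynomials: a · b = 70·x^2 + 126·x + 56. Reducing coefficients mod 11: a · b ≡ 4·x^2 + 5·x + 1. Now divide by f(x) = x^2 + x + 8 in F_11[x], eliminating the leading term at each step:
  leading term 4·x^2: subtract (4)·f(x) = 4·x^2 + 4·x + 10, leaving x + 2 (coefficients mod 11)
The degree is now < 2, so this is the remainder. Hence a · b ≡ x + 2 in F_11[x]/(f).

Final answer: a · b ≡ x + 2 (mod f(x))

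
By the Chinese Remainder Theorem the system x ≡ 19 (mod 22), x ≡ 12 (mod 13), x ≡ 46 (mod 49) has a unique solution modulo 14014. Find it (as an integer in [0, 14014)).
The moduli 22, 13, 49 are pairwise coprime, so by the CRT there is a unique solution mod 22·13·49 = 14014.
Solve by successive substitution. Start with x ≡ 19 (mod 22).
  Combine with x ≡ 12 (mod 13): write x = 19 + 22·t and require 19 + 22·t ≡ 12 (mod 13), i.e. 22·t ≡ 12 − 19 ≡ 6 (mod 13). Since 22^(−1) ≡ 3 (mod 13) (22 ≡ 9 (mod 13)), t ≡ 3·6 ≡ 5 (mod 13). So x ≡ 19 + 22·5 = 129 (mod 286).
  Combine with x ≡ 46 (mod 49): write x = 129 + 286·t and require 129 + 286·t ≡ 46 (mod 49), i.e. 286·t ≡ 46 − 129 ≡ 15 (mod 49). Since 286^(−1) ≡ 6 (mod 49) (286 ≡ 41 (mod 49)), t ≡ 6·15 ≡ 41 (mod 49). So x ≡ 129 + 286·41 = 11855 (mod 14014).
Unique solution in [0, 14014): x = 11855.

Final answer: x ≡ 11855 (mod 14014); the representative in [0, 14014) is 11855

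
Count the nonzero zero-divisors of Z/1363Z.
In Z/1363Z each nonzero element is either a unit (gcd with 1363 is 1) or a zero-divisor (gcd > 1). The number of units is φ(1363): factorise 1363 = 29 · 47, so φ(1363) = (29 − 1) · (47 − 1) = 28 · 46 = 1288. The nonzero elements number 1363 − 1 = 1362. Hence the nonzero zero-divisors number 1362 − 1288 = 74.

Final answer: Z/1363Z has 74 nonzero zero-divisors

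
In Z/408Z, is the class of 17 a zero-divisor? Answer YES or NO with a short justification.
YES

gcd(17, 408) = 17 > 1, so 17 is not a unit in Z/408Z. In Z/nZ every nonzero non-unit is a zero-divisor: explicitly, take b = 408/gcd = 24 ≠ 0 (mod 408); then 17·24 = 408 = 1·408, i.e. 17·24 ≡ 0 (mod 408). So 17 is a zero-divisor.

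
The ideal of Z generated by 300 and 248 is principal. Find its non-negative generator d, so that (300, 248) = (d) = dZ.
In the PID Z, (a, b) is generated by gcd(a, b). Compute gcd(300, 248) with the extended Euclidean algorithm, tracking rows (r, s, t) with s·300 + t·248 = r:
  row A: (300, 1, 0)   [1·300 + 0·248 = 300]
  row B: (248, 0, 1)   [0·300 + 1·248 = 248]
  300 = 1·248 + 52   → row C = row A − 1·row B = (52, 1, −1)   [check: 1·300 − 1·248 = 52]
  248 = 4·52 + 40   → row D = row B − 4·row C = (40, −4, 5)   [check: −4·300 + 5·248 = 40]
  52 = 1·40 + 12   → row E = row C − 1·row D = (12, 5, −6)   [check: 5·300 − 6·248 = 12]
  40 = 3·12 + 4   → row F = row D − 3·row E = (4, −19, 23)   [check: −19·300 + 23·248 = 4]
  12 = 3·4 + 0   → remainder 0, stop. gcd = 4 (last nonzero row F).
So gcd(300, 248) = 4, with Bézout identity −19·300 + 23·248 = 4. Containment (⊇): the Bézout identity exhibits 4 as an element of (300, 248), giving (4) ⊆ (300, 248). Containment (⊆): since 4 | 300 and 4 | 248 (300 = 4·75, 248 = 4·62), every Z-linear combination of 300 and 248 is divisible by 4, so (300, 248) ⊆ (4). Therefore (300, 248) = (4), d = 4.

Final answer: (300, 248) = (4); d = 4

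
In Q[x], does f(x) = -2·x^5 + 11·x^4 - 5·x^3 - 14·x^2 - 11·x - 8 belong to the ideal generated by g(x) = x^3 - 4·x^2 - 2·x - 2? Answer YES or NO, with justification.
In Q[x] the ideal (g) consists of all multiples of g, so f ∈ (g) iff g | f, i.e. iff the remainder of f on division by g is 0. Divide f by g (g is monic, so eliminate the leading term of the running remainder at each step):
  leading term -2·x^5: subtract (-2·x^2)·g(x) = -2·x^5 + 8·x^4 + 4·x^3 + 4·x^2, leaving 3·x^4 - 9·x^3 - 18·x^2 - 11·x - 8
  leading term 3·x^4: subtract (3·x)·g(x) = 3·x^4 - 12·x^3 - 6·x^2 - 6·x, leaving 3·x^3 - 12·x^2 - 5·x - 8
  leading term 3·x^3: subtract (3)·g(x) = 3·x^3 - 12·x^2 - 6·x - 6, leaving x - 2
The remainder r(x) = x - 2 ≠ 0 (and deg r < deg g), so g ∤ f, i.e. f ∉ (g).

Final answer: NO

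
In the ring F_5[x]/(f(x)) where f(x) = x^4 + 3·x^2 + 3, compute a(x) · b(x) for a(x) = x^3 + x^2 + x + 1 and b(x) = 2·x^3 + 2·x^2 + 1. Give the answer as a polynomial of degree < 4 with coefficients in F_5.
a · b ≡ 3·x^3 + 3·x^2 + 4·x + 2 (mod f(x))

Multiply as integer polynomials: a · b = 2·x^6 + 4·x^5 + 4·x^4 + 5·x^3 + 3·x^2 + x + 1. Reducing coefficients mod 5: a · b ≡ 2·x^6 + 4·x^5 + 4·x^4 + 3·x^2 + x + 1. Now divide by f(x) = x^4 + 3·x^2 + 3 in F_5[x], eliminating the leading term at each step:
  leading term 2·x^6: subtract (2·x^2)·f(x) = 2·x^6 + x^4 + x^2, leaving 4·x^5 + 3·x^4 + 2·x^2 + x + 1 (coefficients mod 5)
  leading term 4·x^5: subtract (4·x)·f(x) = 4·x^5 + 2·x^3 + 2·x, leaving 3·x^4 + 3·x^3 + 2·x^2 + 4·x + 1 (coefficients mod 5)
  leading term 3·x^4: subtract (3)·f(x) = 3·x^4 + 4·x^2 + 4, leaving 3·x^3 + 3·x^2 + 4·x + 2 (coefficients mod 5)
The degree is now < 4, so this is the remainder. Hence a · b ≡ 3·x^3 + 3·x^2 + 4·x + 2 in F_5[x]/(f).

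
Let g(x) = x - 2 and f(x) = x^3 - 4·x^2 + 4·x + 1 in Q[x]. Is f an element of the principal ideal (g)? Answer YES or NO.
In Q[x] the ideal (g) consists of all multiples of g, so f ∈ (g) iff g | f, i.e. iff the remainder of f on division by g is 0. Divide f by g (g is monic, so eliminate the leading term of the running remainder at each step):
  leading term x^3: subtract (x^2)·g(x) = x^3 - 2·x^2, leaving -2·x^2 + 4·x + 1
  leading term -2·x^2: subtract (-2·x)·g(x) = -2·x^2 + 4·x, leaving 1
The remainder r(x) = 1 ≠ 0 (and deg r < deg g), so g ∤ f, i.e. f ∉ (g).

Final answer: NO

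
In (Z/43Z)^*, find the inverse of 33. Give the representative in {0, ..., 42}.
33^(−1) ≡ 30 (mod 43)

Apply the extended Euclidean algorithm to (43, 33), tracking rows (r, s, t) with s·43 + t·33 = r. Each division r_prev = q·r_cur + r_new produces the new row as (previous row) − q·(current row):
  row A: (43, 1, 0)   [1·43 + 0·33 = 43]
  row B: (33, 0, 1)   [0·43 + 1·33 = 33]
  43 = 1·33 + 10   → row C = row A − 1·row B = (10, 1, −1)   [check: 1·43 − 1·33 = 10]
  33 = 3·10 + 3   → row D = row B − 3·row C = (3, −3, 4)   [check: −3·43 + 4·33 = 3]
  10 = 3·3 + 1   → row E = row C − 3·row D = (1, 10, −13)   [check: 10·43 − 13·33 = 1]
  3 = 3·1 + 0   → remainder 0, stop. gcd = 1 (last nonzero row E).
The gcd is 1, so 33 is invertible mod 43. The last nonzero row gives 10·43 − 13·33 = 1, so t = −13. So 33^(−1) ≡ −13 ≡ 30 (mod 43). Verify: 33 · 30 = 990 ≡ 1 (mod 43). ✓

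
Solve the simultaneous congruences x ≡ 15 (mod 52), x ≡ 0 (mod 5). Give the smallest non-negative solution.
x ≡ 15 (mod 260); the representative in [0, 260) is 15

The moduli 52, 5 are pairwise coprime, so by the CRT there is a unique solution mod 52·5 = 260.
Solve by successive substitution. Start with x ≡ 15 (mod 52).
  Combine with x ≡ 0 (mod 5): write x = 15 + 52·t and require 15 + 52·t ≡ 0 (mod 5), i.e. 52·t ≡ 0 − 15 ≡ 0 (mod 5). Since 52^(−1) ≡ 3 (mod 5) (52 ≡ 2 (mod 5)), t ≡ 3·0 ≡ 0 (mod 5). So x ≡ 15 + 52·0 = 15 (mod 260).
Unique solution in [0, 260): x = 15.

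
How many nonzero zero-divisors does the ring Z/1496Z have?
In Z/1496Z each nonzero element is either a unit (gcd with 1496 is 1) or a zero-divisor (gcd > 1). The number of units is φ(1496): factorise 1496 = 2^3 · 11 · 17, so φ(1496) = (2^3 − 2^2) · (11 − 1) · (17 − 1) = 4 · 10 · 16 = 640. The nonzero elements number 1496 − 1 = 1495. Hence the nonzero zero-divisors number 1495 − 640 = 855.

Final answer: Z/1496Z has 855 nonzero zero-divisors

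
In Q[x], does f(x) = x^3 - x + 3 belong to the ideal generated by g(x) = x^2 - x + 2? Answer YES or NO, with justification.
In Q[x] the ideal (g) consists of all multiples of g, so f ∈ (g) iff g | f, i.e. iff the remainder of f on division by g is 0. Divide f by g (g is monic, so eliminate the leading term of the running remainder at each step):
  leading term x^3: subtract (x)·g(x) = x^3 - x^2 + 2·x, leaving x^2 - 3·x + 3
  leading term x^2: subtract (1)·g(x) = x^2 - x + 2, leaving 1 - 2·x
The remainder r(x) = 1 - 2·x ≠ 0 (and deg r < deg g), so g ∤ f, i.e. f ∉ (g).

Final answer: NO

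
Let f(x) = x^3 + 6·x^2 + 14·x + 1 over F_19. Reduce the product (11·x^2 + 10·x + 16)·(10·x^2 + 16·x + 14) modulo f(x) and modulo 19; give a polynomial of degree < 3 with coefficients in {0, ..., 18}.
Multiply as integer polynomials: a · b = 110·x^4 + 276·x^3 + 474·x^2 + 396·x + 224. Reducing coefficients mod 19: a · b ≡ 15·x^4 + 10·x^3 + 18·x^2 + 16·x + 15. Now divide by f(x) = x^3 + 6·x^2 + 14·x + 1 in F_19[x], eliminating the leading term at each step:
  leading term 15·x^4: subtract (15·x)·f(x) = 15·x^4 + 14·x^3 + x^2 + 15·x, leaving 15·x^3 + 17·x^2 + x + 15 (coefficients mod 19)
  leading term 15·x^3: subtract (15)·f(x) = 15·x^3 + 14·x^2 + x + 15, leaving 3·x^2 (coefficients mod 19)
The degree is now < 3, so this is the remainder. Hence a · b ≡ 3·x^2 in F_19[x]/(f).

Final answer: a · b ≡ 3·x^2 (mod f(x))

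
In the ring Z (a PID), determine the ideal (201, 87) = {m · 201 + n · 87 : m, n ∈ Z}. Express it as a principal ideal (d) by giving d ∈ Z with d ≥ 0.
(201, 87) = (3); d = 3

In the PID Z, (a, b) is generated by gcd(a, b). Compute gcd(201, 87) with the extended Euclidean algorithm, tracking rows (r, s, t) with s·201 + t·87 = r:
  row A: (201, 1, 0)   [1·201 + 0·87 = 201]
  row B: (87, 0, 1)   [0·201 + 1·87 = 87]
  201 = 2·87 + 27   → row C = row A − 2·row B = (27, 1, −2)   [check: 1·201 − 2·87 = 27]
  87 = 3·27 + 6   → row D = row B − 3·row C = (6, −3, 7)   [check: −3·201 + 7·87 = 6]
  27 = 4·6 + 3   → row E = row C − 4·row D = (3, 13, −30)   [check: 13·201 − 30·87 = 3]
  6 = 2·3 + 0   → remainder 0, stop. gcd = 3 (last nonzero row E).
So gcd(201, 87) = 3, with Bézout identity 13·201 − 30·87 = 3. Containment (⊇): the Bézout identity exhibits 3 as an element of (201, 87), giving (3) ⊆ (201, 87). Containment (⊆): since 3 | 201 and 3 | 87 (201 = 3·67, 87 = 3·29), every Z-linear combination of 201 and 87 is divisible by 3, so (201, 87) ⊆ (3). Therefore (201, 87) = (3), d = 3.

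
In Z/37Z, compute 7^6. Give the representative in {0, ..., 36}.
26

Use repeated squaring. Binary(6) = 110. Walk through the bits of the exponent 6 left-to-right: at each bit after the leading one, square the running value, then multiply by 7 if the bit is 1 (always reducing mod 37):
  bit 1 = 1 (leading): start with 7.
  bit 2 = 1: square 7^2 = 49 ≡ 12; bit is 1, so multiply 12·7 = 84 ≡ 10 (mod 37).
  bit 3 = 0: square 10^2 = 100 ≡ 26 (mod 37).
Final value: 7^6 ≡ 26 (mod 37).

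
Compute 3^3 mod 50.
Use repeated squaring. Binary(3) = 11. Walk through the bits of the exponent 3 left-to-right: at each bit after the leading one, square the running value, then multiply by 3 if the bit is 1 (always reducing mod 50):
  bit 1 = 1 (leading): start with 3.
  bit 2 = 1: square 3^2 = 9; bit is 1, so multiply 9·3 = 27 (mod 50).
Final value: 3^3 ≡ 27 (mod 50).

Final answer: 27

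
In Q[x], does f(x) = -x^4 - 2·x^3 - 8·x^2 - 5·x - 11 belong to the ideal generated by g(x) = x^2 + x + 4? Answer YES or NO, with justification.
NO

In Q[x] the ideal (g) consists of all multiples of g, so f ∈ (g) iff g | f, i.e. iff the remainder of f on division by g is 0. Divide f by g (g is monic, so eliminate the leading term of the running remainder at each step):
  leading term -x^4: subtract (-x^2)·g(x) = -x^4 - x^3 - 4·x^2, leaving -x^3 - 4·x^2 - 5·x - 11
  leading term -x^3: subtract (-x)·g(x) = -x^3 - x^2 - 4·x, leaving -3·x^2 - x - 11
  leading term -3·x^2: subtract (-3)·g(x) = -3·x^2 - 3·x - 12, leaving 2·x + 1
The remainder r(x) = 2·x + 1 ≠ 0 (and deg r < deg g), so g ∤ f, i.e. f ∉ (g).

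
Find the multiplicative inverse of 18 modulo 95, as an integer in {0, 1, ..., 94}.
18^(−1) ≡ 37 (mod 95)

Apply the extended Euclidean algorithm to (95, 18), tracking rows (r, s, t) with s·95 + t·18 = r. Each division r_prev = q·r_cur + r_new produces the new row as (previous row) − q·(current row):
  row A: (95, 1, 0)   [1·95 + 0·18 = 95]
  row B: (18, 0, 1)   [0·95 + 1·18 = 18]
  95 = 5·18 + 5   → row C = row A − 5·row B = (5, 1, −5)   [check: 1·95 − 5·18 = 5]
  18 = 3·5 + 3   → row D = row B − 3·row C = (3, −3, 16)   [check: −3·95 + 16·18 = 3]
  5 = 1·3 + 2   → row E = row C − 1·row D = (2, 4, −21)   [check: 4·95 − 21·18 = 2]
  3 = 1·2 + 1   → row F = row D − 1·row E = (1, −7, 37)   [check: −7·95 + 37·18 = 1]
  2 = 2·1 + 0   → remainder 0, stop. gcd = 1 (last nonzero row F).
The gcd is 1, so 18 is invertible mod 95. The last nonzero row gives −7·95 + 37·18 = 1, so t = 37. So 18^(−1) ≡ 37 (mod 95). Verify: 18 · 37 = 666 ≡ 1 (mod 95). ✓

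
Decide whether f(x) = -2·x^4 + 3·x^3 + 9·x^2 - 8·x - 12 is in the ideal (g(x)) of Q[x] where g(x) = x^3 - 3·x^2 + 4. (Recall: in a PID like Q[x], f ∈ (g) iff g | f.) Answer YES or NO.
YES

In Q[x] the ideal (g) consists of all multiples of g, so f ∈ (g) iff g | f, i.e. iff the remainder of f on division by g is 0. Divide f by g (g is monic, so eliminate the leading term of the running remainder at each step):
  leading term -2·x^4: subtract (-2·x)·g(x) = -2·x^4 + 6·x^3 - 8·x, leaving -3·x^3 + 9·x^2 - 12
  leading term -3·x^3: subtract (-3)·g(x) = -3·x^3 + 9·x^2 - 12, leaving 0
The remainder is 0, so f(x) = g(x) · h(x) with h(x) = -2·x - 3. Hence g | f, i.e. f ∈ (g).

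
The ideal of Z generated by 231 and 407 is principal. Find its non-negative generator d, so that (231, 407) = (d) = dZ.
(231, 407) = (11); d = 11

In the PID Z, (a, b) is generated by gcd(a, b). Compute gcd(407, 231) with the extended Euclidean algorithm, tracking rows (r, s, t) with s·407 + t·231 = r:
  row A: (407, 1, 0)   [1·407 + 0·231 = 407]
  row B: (231, 0, 1)   [0·407 + 1·231 = 231]
  407 = 1·231 + 176   → row C = row A − 1·row B = (176, 1, −1)   [check: 1·407 − 1·231 = 176]
  231 = 1·176 + 55   → row D = row B − 1·row C = (55, −1, 2)   [check: −1·407 + 2·231 = 55]
  176 = 3·55 + 11   → row E = row C − 3·row D = (11, 4, −7)   [check: 4·407 − 7·231 = 11]
  55 = 5·11 + 0   → remainder 0, stop. gcd = 11 (last nonzero row E).
So gcd(231, 407) = 11, with Bézout identity 4·407 − 7·231 = 11. Containment (⊇): the Bézout identity exhibits 11 as an element of (231, 407), giving (11) ⊆ (231, 407). Containment (⊆): since 11 | 231 and 11 | 407 (231 = 11·21, 407 = 11·37), every Z-linear combination of 231 and 407 is divisible by 11, so (231, 407) ⊆ (11). Therefore (231, 407) = (11), d = 11.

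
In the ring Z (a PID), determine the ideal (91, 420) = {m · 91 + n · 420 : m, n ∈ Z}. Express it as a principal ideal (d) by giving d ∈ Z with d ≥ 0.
In the PID Z, (a, b) is generated by gcd(a, b). Compute gcd(420, 91) with the extended Euclidean algorithm, tracking rows (r, s, t) with s·420 + t·91 = r:
  row A: (420, 1, 0)   [1·420 + 0·91 = 420]
  row B: (91, 0, 1)   [0·420 + 1·91 = 91]
  420 = 4·91 + 56   → row C = row A − 4·row B = (56, 1, −4)   [check: 1·420 − 4·91 = 56]
  91 = 1·56 + 35   → row D = row B − 1·row C = (35, −1, 5)   [check: −1·420 + 5·91 = 35]
  56 = 1·35 + 21   → row E = row C − 1·row D = (21, 2, −9)   [check: 2·420 − 9·91 = 21]
  35 = 1·21 + 14   → row F = row D − 1·row E = (14, −3, 14)   [check: −3·420 + 14·91 = 14]
  21 = 1·14 + 7   → row G = row E − 1·row F = (7, 5, −23)   [check: 5·420 − 23·91 = 7]
  14 = 2·7 + 0   → remainder 0, stop. gcd = 7 (last nonzero row G).
So gcd(91, 420) = 7, with Bézout identity 5·420 − 23·91 = 7. Containment (⊇): the Bézout identity exhibits 7 as an element of (91, 420), giving (7) ⊆ (91, 420). Containment (⊆): since 7 | 91 and 7 | 420 (91 = 7·13, 420 = 7·60), every Z-linear combination of 91 and 420 is divisible by 7, so (91, 420) ⊆ (7). Therefore (91, 420) = (7), d = 7.

Final answer: (91, 420) = (7); d = 7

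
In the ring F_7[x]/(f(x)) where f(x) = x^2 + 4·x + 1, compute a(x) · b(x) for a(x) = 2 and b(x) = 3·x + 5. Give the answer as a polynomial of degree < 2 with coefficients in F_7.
a · b ≡ 6·x + 3 (mod f(x))

Multiply as integer polynomials: a · b = 6·x + 10. Reducing coefficients mod 7: a · b ≡ 6·x + 3. This already has degree < 2, so no reduction by f is needed. Hence a · b ≡ 6·x + 3 in F_7[x]/(f).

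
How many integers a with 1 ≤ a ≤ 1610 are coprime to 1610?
528

The number of a ∈ {1, ..., 1610} with gcd(a, 1610) = 1 is by definition Euler's totient φ(1610). φ is multiplicative, with φ(p^e) = p^e − p^(e−1). Factorise 1610 = 2 · 5 · 7 · 23. Then
  φ(1610) = (2 − 1) · (5 − 1) · (7 − 1) · (23 − 1) = 1 · 4 · 6 · 22 = 528.
So there are 528 such integers.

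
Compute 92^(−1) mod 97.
Apply the extended Euclidean algorithm to (97, 92), tracking rows (r, s, t) with s·97 + t·92 = r. Each division r_prev = q·r_cur + r_new produces the new row as (previous row) − q·(current row):
  row A: (97, 1, 0)   [1·97 + 0·92 = 97]
  row B: (92, 0, 1)   [0·97 + 1·92 = 92]
  97 = 1·92 + 5   → row C = row A − 1·row B = (5, 1, −1)   [check: 1·97 − 1·92 = 5]
  92 = 18·5 + 2   → row D = row B − 18·row C = (2, −18, 19)   [check: −18·97 + 19·92 = 2]
  5 = 2·2 + 1   → row E = row C − 2·row D = (1, 37, −39)   [check: 37·97 − 39·92 = 1]
  2 = 2·1 + 0   → remainder 0, stop. gcd = 1 (last nonzero row E).
The gcd is 1, so 92 is invertible mod 97. The last nonzero row gives 37·97 − 39·92 = 1, so t = −39. So 92^(−1) ≡ −39 ≡ 58 (mod 97). Verify: 92 · 58 = 5336 ≡ 1 (mod 97). ✓

Final answer: 92^(−1) ≡ 58 (mod 97)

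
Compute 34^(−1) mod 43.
34^(−1) ≡ 19 (mod 43)

Apply the extended Euclidean algorithm to (43, 34), tracking rows (r, s, t) with s·43 + t·34 = r. Each division r_prev = q·r_cur + r_new produces the new row as (previous row) − q·(current row):
  row A: (43, 1, 0)   [1·43 + 0·34 = 43]
  row B: (34, 0, 1)   [0·43 + 1·34 = 34]
  43 = 1·34 + 9   → row C = row A − 1·row B = (9, 1, −1)   [check: 1·43 − 1·34 = 9]
  34 = 3·9 + 7   → row D = row B − 3·row C = (7, −3, 4)   [check: −3·43 + 4·34 = 7]
  9 = 1·7 + 2   → row E = row C − 1·row D = (2, 4, −5)   [check: 4·43 − 5·34 = 2]
  7 = 3·2 + 1   → row F = row D − 3·row E = (1, −15, 19)   [check: −15·43 + 19·34 = 1]
  2 = 2·1 + 0   → remainder 0, stop. gcd = 1 (last nonzero row F).
The gcd is 1, so 34 is invertible mod 43. The last nonzero row gives −15·43 + 19·34 = 1, so t = 19. So 34^(−1) ≡ 19 (mod 43). Verify: 34 · 19 = 646 ≡ 1 (mod 43). ✓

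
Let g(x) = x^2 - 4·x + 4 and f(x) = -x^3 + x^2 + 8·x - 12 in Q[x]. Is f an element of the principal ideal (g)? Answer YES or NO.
YES

In Q[x] the ideal (g) consists of all multiples of g, so f ∈ (g) iff g | f, i.e. iff the remainder of f on division by g is 0. Divide f by g (g is monic, so eliminate the leading term of the running remainder at each step):
  leading term -x^3: subtract (-x)·g(x) = -x^3 + 4·x^2 - 4·x, leaving -3·x^2 + 12·x - 12
  leading term -3·x^2: subtract (-3)·g(x) = -3·x^2 + 12·x - 12, leaving 0
The remainder is 0, so f(x) = g(x) · h(x) with h(x) = -x - 3. Hence g | f, i.e. f ∈ (g).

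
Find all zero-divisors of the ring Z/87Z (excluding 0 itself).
An element a ∈ Z/87Z (with a ≠ 0) is a zero-divisor iff gcd(a, 87) > 1 (because a is a unit precisely when gcd(a, n) = 1, and in Z/nZ every nonzero, non-unit element is a zero-divisor). Scan a = 1, ..., 86 and keep those with gcd(a, 87) > 1:
  gcd(3, 87) = 3, gcd(6, 87) = 3, gcd(9, 87) = 3, gcd(12, 87) = 3, gcd(15, 87) = 3, gcd(18, 87) = 3, gcd(21, 87) = 3, gcd(24, 87) = 3, gcd(27, 87) = 3, gcd(29, 87) = 29, gcd(30, 87) = 3, gcd(33, 87) = 3, gcd(36, 87) = 3, gcd(39, 87) = 3, gcd(42, 87) = 3, gcd(45, 87) = 3, gcd(48, 87) = 3, gcd(51, 87) = 3, gcd(54, 87) = 3, gcd(57, 87) = 3, gcd(58, 87) = 29, gcd(60, 87) = 3, gcd(63, 87) = 3, gcd(66, 87) = 3, gcd(69, 87) = 3, gcd(72, 87) = 3, gcd(75, 87) = 3, gcd(78, 87) = 3, gcd(81, 87) = 3, gcd(84, 87) = 3.
All other a ∈ {1, ..., 86} have gcd(a, 87) = 1 and are units. So the nonzero zero-divisors are exactly the 30 values of a appearing in this scan.

Final answer: nonzero zero-divisors of Z/87Z = {3, 6, 9, 12, 15, 18, 21, 24, 27, 29, 30, 33, 36, 39, 42, 45, 48, 51, 54, 57, 58, 60, 63, 66, 69, 72, 75, 78, 81, 84}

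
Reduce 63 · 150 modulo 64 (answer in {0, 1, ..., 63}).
Reduce the factors first: 150 ≡ 22 (mod 64), so 63 · 150 ≡ 63 · 22 (mod 64). 63 · 22 = 1386. Dividing by 64: 1386 = 21·64 + 42. So (63 · 150) mod 64 = 42.

Final answer: 42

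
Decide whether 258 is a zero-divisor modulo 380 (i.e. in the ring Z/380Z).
YES

gcd(258, 380) = 2 > 1, so 258 is not a unit in Z/380Z. In Z/nZ every nonzero non-unit is a zero-divisor: explicitly, take b = 380/gcd = 190 ≠ 0 (mod 380); then 258·190 = 49020 = 129·380, i.e. 258·190 ≡ 0 (mod 380). So 258 is a zero-divisor.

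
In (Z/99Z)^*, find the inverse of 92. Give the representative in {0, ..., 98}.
Apply the extended Euclidean algorithm to (99, 92), tracking rows (r, s, t) with s·99 + t·92 = r. Each division r_prev = q·r_cur + r_new produces the new row as (previous row) − q·(current row):
  row A: (99, 1, 0)   [1·99 + 0·92 = 99]
  row B: (92, 0, 1)   [0·99 + 1·92 = 92]
  99 = 1·92 + 7   → row C = row A − 1·row B = (7, 1, −1)   [check: 1·99 − 1·92 = 7]
  92 = 13·7 + 1   → row D = row B − 13·row C = (1, −13, 14)   [check: −13·99 + 14·92 = 1]
  7 = 7·1 + 0   → remainder 0, stop. gcd = 1 (last nonzero row D).
The gcd is 1, so 92 is invertible mod 99. The last nonzero row gives −13·99 + 14·92 = 1, so t = 14. So 92^(−1) ≡ 14 (mod 99). Verify: 92 · 14 = 1288 ≡ 1 (mod 99). ✓

Final answer: 92^(−1) ≡ 14 (mod 99)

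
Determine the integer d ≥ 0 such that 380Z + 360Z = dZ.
(380, 360) = (20); d = 20

In the PID Z, (a, b) is generated by gcd(a, b). Compute gcd(380, 360) with the extended Euclidean algorithm, tracking rows (r, s, t) with s·380 + t·360 = r:
  row A: (380, 1, 0)   [1·380 + 0·360 = 380]
  row B: (360, 0, 1)   [0·380 + 1·360 = 360]
  380 = 1·360 + 20   → row C = row A − 1·row B = (20, 1, −1)   [check: 1·380 − 1·360 = 20]
  360 = 18·20 + 0   → remainder 0, stop. gcd = 20 (last nonzero row C).
So gcd(380, 360) = 20, with Bézout identity 1·380 − 1·360 = 20. Containment (⊇): the Bézout identity exhibits 20 as an element of (380, 360), giving (20) ⊆ (380, 360). Containment (⊆): since 20 | 380 and 20 | 360 (380 = 20·19, 360 = 20·18), every Z-linear combination of 380 and 360 is divisible by 20, so (380, 360) ⊆ (20). Therefore (380, 360) = (20), d = 20.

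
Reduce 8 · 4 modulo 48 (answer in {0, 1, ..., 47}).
Both factors are already reduced mod 48. 8 · 4 = 32. Dividing by 48: 32 = 0·48 + 32. So (8 · 4) mod 48 = 32.

Final answer: 32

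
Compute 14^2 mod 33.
Use repeated squaring. Binary(2) = 10. Walk through the bits of the exponent 2 left-to-right: at each bit after the leading one, square the running value, then multiply by 14 if the bit is 1 (always reducing mod 33):
  bit 1 = 1 (leading): start with 14.
  bit 2 = 0: square 14^2 = 196 ≡ 31 (mod 33).
Final value: 14^2 ≡ 31 (mod 33).

Final answer: 31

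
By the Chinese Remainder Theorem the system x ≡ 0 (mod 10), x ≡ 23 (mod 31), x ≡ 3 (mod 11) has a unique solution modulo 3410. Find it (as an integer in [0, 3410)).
The moduli 10, 31, 11 are pairwise coprime, so by the CRT there is a unique solution mod 10·31·11 = 3410.
Solve by successive substitution. Start with x ≡ 0 (mod 10).
  Combine with x ≡ 23 (mod 31): write x = 10·t and require 10·t ≡ 23 (mod 31). Since 10^(−1) ≡ 28 (mod 31), t ≡ 28·23 ≡ 24 (mod 31). So x ≡ 10·24 = 240 (mod 310).
  Combine with x ≡ 3 (mod 11): write x = 240 + 310·t and require 240 + 310·t ≡ 3 (mod 11), i.e. 310·t ≡ 3 − 240 ≡ 5 (mod 11). Since 310^(−1) ≡ 6 (mod 11) (310 ≡ 2 (mod 11)), t ≡ 6·5 ≡ 8 (mod 11). So x ≡ 240 + 310·8 = 2720 (mod 3410).
Unique solution in [0, 3410): x = 2720.

Final answer: x ≡ 2720 (mod 3410); the representative in [0, 3410) is 2720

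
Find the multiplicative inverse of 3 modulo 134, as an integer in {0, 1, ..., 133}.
Apply the extended Euclidean algorithm to (134, 3), tracking rows (r, s, t) with s·134 + t·3 = r. Each division r_prev = q·r_cur + r_new produces the new row as (previous row) − q·(current row):
  row A: (134, 1, 0)   [1·134 + 0·3 = 134]
  row B: (3, 0, 1)   [0·134 + 1·3 = 3]
  134 = 44·3 + 2   → row C = row A − 44·row B = (2, 1, −44)   [check: 1·134 − 44·3 = 2]
  3 = 1·2 + 1   → row D = row B − 1·row C = (1, −1, 45)   [check: −1·134 + 45·3 = 1]
  2 = 2·1 + 0   → remainder 0, stop. gcd = 1 (last nonzero row D).
The gcd is 1, so 3 is invertible mod 134. The last nonzero row gives −1·134 + 45·3 = 1, so t = 45. So 3^(−1) ≡ 45 (mod 134). Verify: 3 · 45 = 135 ≡ 1 (mod 134). ✓

Final answer: 3^(−1) ≡ 45 (mod 134)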